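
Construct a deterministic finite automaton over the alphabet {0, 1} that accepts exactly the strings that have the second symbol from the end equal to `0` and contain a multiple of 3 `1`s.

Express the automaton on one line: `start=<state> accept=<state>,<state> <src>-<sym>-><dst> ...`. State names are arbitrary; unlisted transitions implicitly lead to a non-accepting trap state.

Handle the two conditions separately and then intersect. The first has 7 states tracking the last 2 symbols read; the second has 3 states tracking the count of `1`s modulo 3. A product state is a pair (one from each), accepting exactly when both do. Equivalent product states are then merged.
7 states suffice.
        0   1  
>  s0   s1  s2 
   s1   s3  s2 
   s2   s2  s4 
 * s3   s3  s2 
   s4   s5  s0 
   s5   s5  s6 
 * s6   s1  s2 
(> = start, * = accepting)

start=s0 accept=s3,s6 s0-0->s1 s0-1->s2 s1-0->s3 s1-1->s2 s2-0->s2 s2-1->s4 s3-0->s3 s3-1->s2 s4-0->s5 s4-1->s0 s5-0->s5 s5-1->s6 s6-0->s1 s6-1->s2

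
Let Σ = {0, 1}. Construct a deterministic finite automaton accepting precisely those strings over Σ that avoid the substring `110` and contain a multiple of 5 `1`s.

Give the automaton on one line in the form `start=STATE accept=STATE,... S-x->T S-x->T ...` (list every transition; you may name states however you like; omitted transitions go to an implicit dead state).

Run two small machines in parallel and take their product. The first has 4 states tracking partial matches of the forbidden pattern `110`; the second has 5 states tracking the count of `1`s modulo 5. A product state is a pair (one from each), accepting exactly when both do. Minimizing collapses redundant product states.
          0    1  
>* q0     q0   q1 
   q1     q2   q3 
   q2     q2   q4 
   q3     q5   q6 
   q4     q7   q6 
   q5     q5   q5 
   q6     q5   q8 
   q7     q7   q9 
   q8     q5  q10 
   q9    q11   q8 
 * q10    q5  q12 
   q11   q11  q13 
   q12    q5   q3 
   q13   q14  q10 
   q14   q14  q15 
 * q15    q0  q12 
(> = start, * = accepting)

start=q0 accept=q0,q10,q15 q0-0->q0 q0-1->q1 q1-0->q2 q1-1->q3 q2-0->q2 q2-1->q4 q3-0->q5 q3-1->q6 q4-0->q7 q4-1->q6 q5-0->q5 q5-1->q5 q6-0->q5 q6-1->q8 q7-0->q7 q7-1->q9 q8-0->q5 q8-1->q10 q9-0->q11 q9-1->q8 q10-0->q5 q10-1->q12 q11-0->q11 q11-1->q13 q12-0->q5 q12-1->q3 q13-0->q14 q13-1->q10 q14-0->q14 q14-1->q15 q15-0->q0 q15-1->q12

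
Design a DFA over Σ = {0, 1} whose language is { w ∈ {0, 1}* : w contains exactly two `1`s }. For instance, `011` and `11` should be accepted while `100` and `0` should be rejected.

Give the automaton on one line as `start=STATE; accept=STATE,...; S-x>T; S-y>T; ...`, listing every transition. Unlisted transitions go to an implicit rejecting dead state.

Count `1`s, saturating at 3: states s0 through s2 mean 0 through 2 `1`s seen; s3 means more than 2. Each `1` increments (capped at s3); other symbols loop. Accept from {s2}.
With 4 states:
        0   1  
>  s0   s0  s1 
   s1   s1  s2 
 * s2   s2  s3 
   s3   s3  s3 
(> = start, * = accepting)

start=s0; accept=s2; s0-0>s0; s0-1>s1; s1-0>s1; s1-1>s2; s2-0>s2; s2-1>s3; s3-0>s3; s3-1>s3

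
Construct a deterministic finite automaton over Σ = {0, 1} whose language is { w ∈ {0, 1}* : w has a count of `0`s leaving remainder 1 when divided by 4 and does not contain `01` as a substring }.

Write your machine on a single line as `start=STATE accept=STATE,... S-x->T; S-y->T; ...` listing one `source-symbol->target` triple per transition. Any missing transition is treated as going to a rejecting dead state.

Handle the two conditions separately and then intersect. One (4 states) tracks the count of `0`s modulo 4; the other (3 states) tracks partial matches of the forbidden pattern `01`. Each combined state is a pair, one component from each; accept when both components accept. After merging equivalent states the machine shrinks.
6 states suffice.
       0  1 
>  A   B  A 
 * B   C  D 
   C   E  D 
   D   D  D 
   E   F  D 
   F   B  D 
(> = start, * = accepting)

start=A; accept=B; A-0->B; A-1->A; B-0->C; B-1->D; C-0->E; C-1->D; D-0->D; D-1->D; E-0->F; E-1->D; F-0->B; F-1->D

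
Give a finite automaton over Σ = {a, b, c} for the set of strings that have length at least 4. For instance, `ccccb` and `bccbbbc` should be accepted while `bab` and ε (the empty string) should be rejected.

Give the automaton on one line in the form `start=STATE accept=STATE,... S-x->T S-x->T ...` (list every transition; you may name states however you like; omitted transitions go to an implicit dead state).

Count input length up to 5: every symbol moves from q0 toward q5, which means 'more than 4' and absorbs. Accept from {q4, q5}.
A 6-state machine:
        a   b   c  
>  q0   q1  q1  q1 
   q1   q2  q2  q2 
   q2   q3  q3  q3 
   q3   q4  q4  q4 
 * q4   q5  q5  q5 
 * q5   q5  q5  q5 
(> = start, * = accepting)

start=q0 accept=q4,q5 q0-a->q1 q0-b->q1 q0-c->q1 q1-a->q2 q1-b->q2 q1-c->q2 q2-a->q3 q2-b->q3 q2-c->q3 q3-a->q4 q3-b->q4 q3-c->q4 q4-a->q5 q4-b->q5 q4-c->q5 q5-a->q5 q5-b->q5 q5-c->q5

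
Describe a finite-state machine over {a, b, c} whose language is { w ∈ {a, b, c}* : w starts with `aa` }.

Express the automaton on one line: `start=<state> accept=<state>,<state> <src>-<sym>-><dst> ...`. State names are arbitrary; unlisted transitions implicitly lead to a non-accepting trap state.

start=S0 accept=S2 S0-a->S1 S0-b->S3 S0-c->S3 S1-a->S2 S1-b->S3 S1-c->S3 S2-a->S2 S2-b->S2 S2-c->S2 S3-a->S3 S3-b->S3 S3-c->S3

Walk along `aa` while the input agrees: from S0 take `a` to S1, and so on. Any deviation drops to the rejecting sink S3. Once S2 is reached the prefix is confirmed and every continuation is accepted.
4 states suffice.
        a   b   c  
>  S0   S1  S3  S3 
   S1   S2  S3  S3 
 * S2   S2  S2  S2 
   S3   S3  S3  S3 
(> = start, * = accepting)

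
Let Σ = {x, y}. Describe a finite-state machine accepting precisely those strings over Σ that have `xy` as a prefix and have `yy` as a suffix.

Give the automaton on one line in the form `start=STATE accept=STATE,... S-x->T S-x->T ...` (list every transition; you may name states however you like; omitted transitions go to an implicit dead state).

start=q0 accept=q5 q0-x->q1 q0-y->q2 q1-x->q2 q1-y->q3 q2-x->q2 q2-y->q2 q3-x->q4 q3-y->q5 q4-x->q4 q4-y->q3 q5-x->q4 q5-y->q5

Build one automaton per condition and run them in lockstep. One (4 states) tracks whether the input so far still matches the prefix `xy`; the other (3 states) tracks how much of the suffix `yy` has currently been matched. Each combined state is a pair, one component from each; accept when both components accept. Equivalent product states are then merged.
        x   y  
>  q0   q1  q2 
   q1   q2  q3 
   q2   q2  q2 
   q3   q4  q5 
   q4   q4  q3 
 * q5   q4  q5 
(> = start, * = accepting)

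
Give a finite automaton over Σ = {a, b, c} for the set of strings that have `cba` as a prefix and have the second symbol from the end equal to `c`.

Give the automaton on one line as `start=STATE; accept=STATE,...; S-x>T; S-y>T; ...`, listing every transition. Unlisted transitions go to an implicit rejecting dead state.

start=s0; accept=s6,s7; s0-a>s1; s0-b>s1; s0-c>s2; s1-a>s1; s1-b>s1; s1-c>s1; s2-a>s1; s2-b>s3; s2-c>s1; s3-a>s4; s3-b>s1; s3-c>s1; s4-a>s4; s4-b>s4; s4-c>s5; s5-a>s6; s5-b>s6; s5-c>s7; s6-a>s4; s6-b>s4; s6-c>s5; s7-a>s6; s7-b>s6; s7-c>s7

Build one automaton per condition and run them in lockstep. The first has 5 states tracking whether the input so far still matches the prefix `cba`; the second has 13 states tracking the last 2 symbols read. A product state is a pair (one from each), accepting exactly when both do. Minimizing collapses redundant product states.
        a   b   c  
>  s0   s1  s1  s2 
   s1   s1  s1  s1 
   s2   s1  s3  s1 
   s3   s4  s1  s1 
   s4   s4  s4  s5 
   s5   s6  s6  s7 
 * s6   s4  s4  s5 
 * s7   s6  s6  s7 
(> = start, * = accepting)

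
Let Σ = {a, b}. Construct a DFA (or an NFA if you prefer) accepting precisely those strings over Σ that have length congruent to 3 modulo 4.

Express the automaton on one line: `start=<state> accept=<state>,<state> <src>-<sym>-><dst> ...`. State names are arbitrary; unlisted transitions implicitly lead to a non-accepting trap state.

start=S0 accept=S3 S0-a->S1 S0-b->S1 S1-a->S2 S1-b->S2 S2-a->S3 S2-b->S3 S3-a->S0 S3-b->S0

Count input length modulo 4: every symbol advances one step around the cycle S0 → S1 → S2 → S3 → S0. Accept at S3.
        a   b  
>  S0   S1  S1 
   S1   S2  S2 
   S2   S3  S3 
 * S3   S0  S0 
(> = start, * = accepting)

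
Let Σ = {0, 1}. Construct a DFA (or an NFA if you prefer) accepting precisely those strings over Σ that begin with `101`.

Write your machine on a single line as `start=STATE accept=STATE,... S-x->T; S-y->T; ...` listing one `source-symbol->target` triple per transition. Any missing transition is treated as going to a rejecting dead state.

start=s0; accept=s3; s0-0->s4; s0-1->s1; s1-0->s2; s1-1->s4; s2-0->s4; s2-1->s3; s3-0->s3; s3-1->s3; s4-0->s4; s4-1->s4

Check the first 3 symbols one by one: s0 through s2 record how many have matched `101` so far; any wrong symbol goes to the dead state s4. After all 3 match we enter the accepting sink s3.
A 5-state machine:
        0   1  
>  s0   s4  s1 
   s1   s2  s4 
   s2   s4  s3 
 * s3   s3  s3 
   s4   s4  s4 
(> = start, * = accepting)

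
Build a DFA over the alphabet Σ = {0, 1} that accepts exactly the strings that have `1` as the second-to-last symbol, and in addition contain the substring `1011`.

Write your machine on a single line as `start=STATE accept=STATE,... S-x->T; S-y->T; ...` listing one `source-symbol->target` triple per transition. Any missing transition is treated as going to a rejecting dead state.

Run two small machines in parallel and take their product. The first has 7 states tracking the last 2 symbols read; the second has 5 states tracking whether and how much of `1011` has been seen. A product state is a pair (one from each), accepting exactly when both do. Minimizing collapses redundant product states.
8 states suffice.
        0   1  
>  s0   s0  s1 
   s1   s2  s1 
   s2   s0  s3 
   s3   s2  s4 
 * s4   s5  s4 
 * s5   s6  s7 
   s6   s6  s7 
   s7   s5  s4 
(> = start, * = accepting)

start=s0; accept=s4,s5; s0-0->s0; s0-1->s1; s1-0->s2; s1-1->s1; s2-0->s0; s2-1->s3; s3-0->s2; s3-1->s4; s4-0->s5; s4-1->s4; s5-0->s6; s5-1->s7; s6-0->s6; s6-1->s7; s7-0->s5; s7-1->s4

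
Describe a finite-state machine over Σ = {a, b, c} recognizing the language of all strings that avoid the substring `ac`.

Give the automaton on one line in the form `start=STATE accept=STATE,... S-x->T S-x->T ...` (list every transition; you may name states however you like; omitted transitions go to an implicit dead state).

This is the complement of 'contains `ac`'. Use the same substring-matching states — q0 through q2 holding how much of `ac` has just been matched — but flip the accepting set: everything except the trap q2 accepts.
With 3 states:
        a   b   c  
>* q0   q1  q0  q0 
 * q1   q1  q0  q2 
   q2   q2  q2  q2 
(> = start, * = accepting)

start=q0 accept=q0,q1 q0-a->q1 q0-b->q0 q0-c->q0 q1-a->q1 q1-b->q0 q1-c->q2 q2-a->q2 q2-b->q2 q2-c->q2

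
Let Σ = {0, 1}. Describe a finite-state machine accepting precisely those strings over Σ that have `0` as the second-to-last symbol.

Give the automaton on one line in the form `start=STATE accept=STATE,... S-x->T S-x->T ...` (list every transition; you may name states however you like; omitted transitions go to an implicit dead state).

start=A accept=D,E A-0->B A-1->C B-0->D B-1->E C-0->F C-1->G D-0->D D-1->E E-0->F E-1->G F-0->D F-1->E G-0->F G-1->G

Because acceptance depends on a position counted from the end, the machine has to buffer the most recent 2 symbols. Make each state the string of the last up-to-2 symbols read; on input `x` shift the window left and append `x`. Accept when the buffered window has length 2 and begins with `0`.
       0  1 
>  A   B  C 
   B   D  E 
   C   F  G 
 * D   D  E 
 * E   F  G 
   F   D  E 
   G   F  G 
(> = start, * = accepting)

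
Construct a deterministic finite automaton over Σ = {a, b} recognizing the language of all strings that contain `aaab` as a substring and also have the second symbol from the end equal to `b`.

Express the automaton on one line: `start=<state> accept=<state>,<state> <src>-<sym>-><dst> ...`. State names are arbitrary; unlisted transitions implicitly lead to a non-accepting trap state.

Handle the two conditions separately and then intersect. One (5 states) tracks whether and how much of `aaab` has been seen; the other (7 states) tracks the last 2 symbols read. Each combined state is a pair, one component from each; accept when both components accept. Minimizing collapses redundant product states.
With 7 states:
        a   b  
>  q0   q1  q0 
   q1   q2  q0 
   q2   q3  q0 
   q3   q3  q4 
   q4   q5  q6 
 * q5   q3  q4 
 * q6   q5  q6 
(> = start, * = accepting)

start=q0 accept=q5,q6 q0-a->q1 q0-b->q0 q1-a->q2 q1-b->q0 q2-a->q3 q2-b->q0 q3-a->q3 q3-b->q4 q4-a->q5 q4-b->q6 q5-a->q3 q5-b->q4 q6-a->q5 q6-b->q6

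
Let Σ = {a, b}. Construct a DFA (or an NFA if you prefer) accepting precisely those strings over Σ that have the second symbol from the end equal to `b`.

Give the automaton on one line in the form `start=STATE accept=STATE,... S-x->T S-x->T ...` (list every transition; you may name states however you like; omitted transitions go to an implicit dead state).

start=s0 accept=s5,s6 s0-a->s1 s0-b->s2 s1-a->s3 s1-b->s4 s2-a->s5 s2-b->s6 s3-a->s3 s3-b->s4 s4-a->s5 s4-b->s6 s5-a->s3 s5-b->s4 s6-a->s5 s6-b->s6

A DFA must remember the last 2 symbols (since which symbol is second-to-last isn't known until the input ends). Use one state per possible window of the last ≤2 symbols; accept from those whose window starts with `b`.
7 states suffice.
        a   b  
>  s0   s1  s2 
   s1   s3  s4 
   s2   s5  s6 
   s3   s3  s4 
   s4   s5  s6 
 * s5   s3  s4 
 * s6   s5  s6 
(> = start, * = accepting)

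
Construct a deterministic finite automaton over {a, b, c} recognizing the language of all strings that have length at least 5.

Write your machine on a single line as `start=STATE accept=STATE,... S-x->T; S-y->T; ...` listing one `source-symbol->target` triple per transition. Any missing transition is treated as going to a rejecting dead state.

start=S0; accept=S5,S6; S0-a->S1; S0-b->S1; S0-c->S1; S1-a->S2; S1-b->S2; S1-c->S2; S2-a->S3; S2-b->S3; S2-c->S3; S3-a->S4; S3-b->S4; S3-c->S4; S4-a->S5; S4-b->S5; S4-c->S5; S5-a->S6; S5-b->S6; S5-c->S6; S6-a->S6; S6-b->S6; S6-c->S6

Count input length up to 6: every symbol moves from S0 toward S6, which means 'more than 5' and absorbs. Accept from {S5, S6}.
A 7-state machine:
        a   b   c  
>  S0   S1  S1  S1 
   S1   S2  S2  S2 
   S2   S3  S3  S3 
   S3   S4  S4  S4 
   S4   S5  S5  S5 
 * S5   S6  S6  S6 
 * S6   S6  S6  S6 
(> = start, * = accepting)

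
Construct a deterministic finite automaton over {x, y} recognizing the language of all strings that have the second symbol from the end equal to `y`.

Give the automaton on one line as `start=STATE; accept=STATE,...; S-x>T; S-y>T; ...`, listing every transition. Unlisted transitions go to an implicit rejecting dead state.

Because acceptance depends on a position counted from the end, the machine has to buffer the most recent 2 symbols. Make each state the string of the last up-to-2 symbols read; on input `x` shift the window left and append `x`. Accept when the buffered window has length 2 and begins with `y`.
A 7-state machine:
       x  y 
>  A   B  C 
   B   D  E 
   C   F  G 
   D   D  E 
   E   F  G 
 * F   D  E 
 * G   F  G 
(> = start, * = accepting)

start=A; accept=F,G; A-x>B; A-y>C; B-x>D; B-y>E; C-x>F; C-y>G; D-x>D; D-y>E; E-x>F; E-y>G; F-x>D; F-y>E; G-x>F; G-y>G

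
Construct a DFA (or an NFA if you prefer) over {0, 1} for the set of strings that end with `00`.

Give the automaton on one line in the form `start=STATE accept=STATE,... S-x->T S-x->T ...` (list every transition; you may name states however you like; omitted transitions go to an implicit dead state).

start=A accept=C A-0->B A-1->A B-0->C B-1->A C-0->C C-1->A

Let each state record the length of the longest suffix of the input read so far that is also a prefix of `00`. B means the last symbol is `0`; C means the last 2 symbols are `00`. Accept only at C, where the string currently ends in `00`.
A 3-state machine:
       0  1 
>  A   B  A 
   B   C  A 
 * C   C  A 
(> = start, * = accepting)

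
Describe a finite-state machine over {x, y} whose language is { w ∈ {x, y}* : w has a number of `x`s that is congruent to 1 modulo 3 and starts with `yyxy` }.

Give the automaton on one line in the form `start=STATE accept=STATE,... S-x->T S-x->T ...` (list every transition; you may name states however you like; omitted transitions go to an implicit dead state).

Handle the two conditions separately and then intersect. One (3 states) tracks the count of `x`s modulo 3; the other (6 states) tracks whether the input so far still matches the prefix `yyxy`. Each combined state is a pair, one component from each; accept when both components accept. After merging equivalent states the machine shrinks.
8 states suffice.
        x   y  
>  S0   S1  S2 
   S1   S1  S1 
   S2   S1  S3 
   S3   S4  S1 
   S4   S1  S5 
 * S5   S6  S5 
   S6   S7  S6 
   S7   S5  S7 
(> = start, * = accepting)

start=S0 accept=S5 S0-x->S1 S0-y->S2 S1-x->S1 S1-y->S1 S2-x->S1 S2-y->S3 S3-x->S4 S3-y->S1 S4-x->S1 S4-y->S5 S5-x->S6 S5-y->S5 S6-x->S7 S6-y->S6 S7-x->S5 S7-y->S7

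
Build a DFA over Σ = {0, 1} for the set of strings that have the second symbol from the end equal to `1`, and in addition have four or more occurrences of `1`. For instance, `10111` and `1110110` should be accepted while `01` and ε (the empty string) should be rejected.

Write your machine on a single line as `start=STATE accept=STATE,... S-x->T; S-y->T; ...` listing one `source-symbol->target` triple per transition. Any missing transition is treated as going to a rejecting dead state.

start=q0; accept=q5,q7; q0-0->q0; q0-1->q1; q1-0->q1; q1-1->q2; q2-0->q2; q2-1->q3; q3-0->q4; q3-1->q5; q4-0->q4; q4-1->q6; q5-0->q7; q5-1->q5; q6-0->q7; q6-1->q5; q7-0->q4; q7-1->q6

Handle the two conditions separately and then intersect. One (7 states) tracks the last 2 symbols read; the other (6 states) tracks the count of `1`s, saturating at 5. Each combined state is a pair, one component from each; accept when both components accept. Equivalent product states are then merged.
        0   1  
>  q0   q0  q1 
   q1   q1  q2 
   q2   q2  q3 
   q3   q4  q5 
   q4   q4  q6 
 * q5   q7  q5 
   q6   q7  q5 
 * q7   q4  q6 
(> = start, * = accepting)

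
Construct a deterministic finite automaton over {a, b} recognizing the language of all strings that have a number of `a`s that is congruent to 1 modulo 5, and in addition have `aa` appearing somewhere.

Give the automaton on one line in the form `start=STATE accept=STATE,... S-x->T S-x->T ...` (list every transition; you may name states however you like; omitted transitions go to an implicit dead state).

start=q0 accept=q10 q0-a->q1 q0-b->q0 q1-a->q2 q1-b->q3 q2-a->q4 q2-b->q2 q3-a->q5 q3-b->q3 q4-a->q6 q4-b->q4 q5-a->q4 q5-b->q7 q6-a->q8 q6-b->q6 q7-a->q9 q7-b->q7 q8-a->q10 q8-b->q8 q9-a->q6 q9-b->q11 q10-a->q2 q10-b->q10 q11-a->q12 q11-b->q11 q12-a->q8 q12-b->q13 q13-a->q14 q13-b->q13 q14-a->q10 q14-b->q0

Handle the two conditions separately and then intersect. One (5 states) tracks the count of `a`s modulo 5; the other (3 states) tracks whether and how much of `aa` has been seen. Each combined state is a pair, one component from each; accept when both components accept.
With 15 states:
          a    b  
>  q0     q1   q0 
   q1     q2   q3 
   q2     q4   q2 
   q3     q5   q3 
   q4     q6   q4 
   q5     q4   q7 
   q6     q8   q6 
   q7     q9   q7 
   q8    q10   q8 
   q9     q6  q11 
 * q10    q2  q10 
   q11   q12  q11 
   q12    q8  q13 
   q13   q14  q13 
   q14   q10   q0 
(> = start, * = accepting)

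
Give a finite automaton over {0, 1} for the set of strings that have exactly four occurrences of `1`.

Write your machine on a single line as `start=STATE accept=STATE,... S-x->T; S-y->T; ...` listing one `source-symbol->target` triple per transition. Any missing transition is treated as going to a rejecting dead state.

Only the number of `1`s matters, and only up to 5. Make a chain S0 → S1 → S2 → S3 → S4 → S5 advanced by each `1` (with S5 absorbing); every other symbol self-loops. The accepting set is {S4}.
        0   1  
>  S0   S0  S1 
   S1   S1  S2 
   S2   S2  S3 
   S3   S3  S4 
 * S4   S4  S5 
   S5   S5  S5 
(> = start, * = accepting)

start=S0; accept=S4; S0-0->S0; S0-1->S1; S1-0->S1; S1-1->S2; S2-0->S2; S2-1->S3; S3-0->S3; S3-1->S4; S4-0->S4; S4-1->S5; S5-0->S5; S5-1->S5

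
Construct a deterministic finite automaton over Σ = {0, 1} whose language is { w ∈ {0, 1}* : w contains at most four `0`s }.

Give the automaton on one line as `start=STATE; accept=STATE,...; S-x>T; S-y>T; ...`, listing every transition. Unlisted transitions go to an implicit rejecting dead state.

start=S0; accept=S0,S1,S2,S3,S4; S0-0>S1; S0-1>S0; S1-0>S2; S1-1>S1; S2-0>S3; S2-1>S2; S3-0>S4; S3-1>S3; S4-0>S5; S4-1>S4; S5-0>S5; S5-1>S5

Only the number of `0`s matters, and only up to 5. Make a chain S0 → S1 → S2 → S3 → S4 → S5 advanced by each `0` (with S5 absorbing); every other symbol self-loops. The accepting set is {S0, S1, S2, S3, S4}.
6 states suffice.
        0   1  
>* S0   S1  S0 
 * S1   S2  S1 
 * S2   S3  S2 
 * S3   S4  S3 
 * S4   S5  S4 
   S5   S5  S5 
(> = start, * = accepting)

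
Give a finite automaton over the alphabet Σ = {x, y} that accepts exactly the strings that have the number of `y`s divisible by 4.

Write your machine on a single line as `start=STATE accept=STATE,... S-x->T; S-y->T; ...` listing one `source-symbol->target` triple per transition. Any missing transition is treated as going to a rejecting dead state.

start=s0; accept=s0; s0-x->s0; s0-y->s1; s1-x->s1; s1-y->s2; s2-x->s2; s2-y->s3; s3-x->s3; s3-y->s0

Keep the running count of `y`s modulo 4: each `y` advances along the cycle s0 → s1 → s2 → s3 → s0 while other symbols loop. Accept at s0.
A 4-state machine:
        x   y  
>* s0   s0  s1 
   s1   s1  s2 
   s2   s2  s3 
   s3   s3  s0 
(> = start, * = accepting)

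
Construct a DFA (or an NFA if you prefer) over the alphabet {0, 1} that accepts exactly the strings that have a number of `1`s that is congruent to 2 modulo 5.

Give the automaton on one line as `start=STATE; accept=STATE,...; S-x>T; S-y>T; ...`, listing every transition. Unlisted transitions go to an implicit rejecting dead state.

start=q0; accept=q2; q0-0>q0; q0-1>q1; q1-0>q1; q1-1>q2; q2-0>q2; q2-1>q3; q3-0>q3; q3-1>q4; q4-0>q4; q4-1>q0

The only thing that matters is how many `1`s have appeared, reduced mod 5. Use one state per residue: q0 for 0, …, q4 for 4. Reading `1` moves to the next residue; anything else stays put. q2 is accepting.
        0   1  
>  q0   q0  q1 
   q1   q1  q2 
 * q2   q2  q3 
   q3   q3  q4 
   q4   q4  q0 
(> = start, * = accepting)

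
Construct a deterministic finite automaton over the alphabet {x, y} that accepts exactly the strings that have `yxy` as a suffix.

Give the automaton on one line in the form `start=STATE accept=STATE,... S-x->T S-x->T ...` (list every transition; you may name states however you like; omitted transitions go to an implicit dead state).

Remember how much of `yxy` the current input suffix matches. State s0 means no match yet; s1 means the last symbol is `y`; s2 means the last 2 symbols are `yx`; s3 means the last 3 symbols are `yxy`. Only s3 accepts. On a mismatch, fall back to the longest proper suffix that is still a prefix of `yxy`.
        x   y  
>  s0   s0  s1 
   s1   s2  s1 
   s2   s0  s3 
 * s3   s2  s1 
(> = start, * = accepting)

start=s0 accept=s3 s0-x->s0 s0-y->s1 s1-x->s2 s1-y->s1 s2-x->s0 s2-y->s3 s3-x->s2 s3-y->s1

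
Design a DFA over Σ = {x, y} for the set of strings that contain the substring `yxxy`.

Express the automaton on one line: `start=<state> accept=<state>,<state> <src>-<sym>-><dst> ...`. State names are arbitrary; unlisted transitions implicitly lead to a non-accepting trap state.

start=s0 accept=s4 s0-x->s0 s0-y->s1 s1-x->s2 s1-y->s1 s2-x->s3 s2-y->s1 s3-x->s0 s3-y->s4 s4-x->s4 s4-y->s4

States s0..s3 record the length of the longest prefix of `yxxy` that matches the current input suffix. Reaching s4 means `yxxy` has been seen, and we stay there forever. Accept from s4.
        x   y  
>  s0   s0  s1 
   s1   s2  s1 
   s2   s3  s1 
   s3   s0  s4 
 * s4   s4  s4 
(> = start, * = accepting)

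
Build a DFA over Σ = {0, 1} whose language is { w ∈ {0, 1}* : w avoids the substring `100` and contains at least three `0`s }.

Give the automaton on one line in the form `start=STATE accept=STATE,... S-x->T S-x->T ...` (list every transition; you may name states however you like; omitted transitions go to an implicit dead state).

start=S0 accept=S6,S10,S11 S0-0->S1 S0-1->S2 S1-0->S3 S1-1->S4 S2-0->S5 S2-1->S2 S3-0->S6 S3-1->S7 S4-0->S8 S4-1->S4 S5-0->S9 S5-1->S4 S6-0->S6 S6-1->S10 S7-0->S11 S7-1->S7 S8-0->S9 S8-1->S7 S9-0->S9 S9-1->S9 S10-0->S11 S10-1->S10 S11-0->S9 S11-1->S10

Run two small machines in parallel and take their product. The first has 4 states tracking partial matches of the forbidden pattern `100`; the second has 5 states tracking the count of `0`s, saturating at 4. A product state is a pair (one from each), accepting exactly when both do. Minimizing collapses redundant product states.
12 states suffice.
          0    1  
>  S0     S1   S2 
   S1     S3   S4 
   S2     S5   S2 
   S3     S6   S7 
   S4     S8   S4 
   S5     S9   S4 
 * S6     S6  S10 
   S7    S11   S7 
   S8     S9   S7 
   S9     S9   S9 
 * S10   S11  S10 
 * S11    S9  S10 
(> = start, * = accepting)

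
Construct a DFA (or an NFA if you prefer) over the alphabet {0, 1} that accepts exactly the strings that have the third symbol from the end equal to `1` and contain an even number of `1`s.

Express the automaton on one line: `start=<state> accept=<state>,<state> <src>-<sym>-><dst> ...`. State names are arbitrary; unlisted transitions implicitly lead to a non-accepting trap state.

Handle the two conditions separately and then intersect. The first has 15 states tracking the last 3 symbols read; the second has 2 states tracking the count of `1`s modulo 2. A product state is a pair (one from each), accepting exactly when both do. After merging equivalent states the machine shrinks.
          0    1  
>  q0     q0   q1 
   q1     q2   q3 
   q2     q4   q5 
   q3     q6   q7 
   q4     q4   q8 
 * q5     q9   q7 
 * q6    q10   q1 
   q7     q2  q11 
   q8     q9   q7 
   q9    q10   q1 
 * q10    q0   q1 
 * q11    q6   q7 
(> = start, * = accepting)

start=q0 accept=q5,q6,q10,q11 q0-0->q0 q0-1->q1 q1-0->q2 q1-1->q3 q2-0->q4 q2-1->q5 q3-0->q6 q3-1->q7 q4-0->q4 q4-1->q8 q5-0->q9 q5-1->q7 q6-0->q10 q6-1->q1 q7-0->q2 q7-1->q11 q8-0->q9 q8-1->q7 q9-0->q10 q9-1->q1 q10-0->q0 q10-1->q1 q11-0->q6 q11-1->q7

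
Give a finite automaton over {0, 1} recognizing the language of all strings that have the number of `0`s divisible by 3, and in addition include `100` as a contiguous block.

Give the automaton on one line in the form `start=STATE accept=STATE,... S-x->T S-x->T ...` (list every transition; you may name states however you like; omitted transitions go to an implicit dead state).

Build one automaton per condition and run them in lockstep. The first has 3 states tracking the count of `0`s modulo 3; the second has 4 states tracking whether and how much of `100` has been seen. A product state is a pair (one from each), accepting exactly when both do.
With 12 states:
          0    1  
>  s0     s1   s2 
   s1     s3   s4 
   s2     s5   s2 
   s3     s0   s6 
   s4     s7   s4 
   s5     s8   s4 
   s6     s9   s6 
   s7    s10   s6 
   s8    s10   s8 
   s9    s11   s2 
 * s10   s11  s10 
   s11    s8  s11 
(> = start, * = accepting)

start=s0 accept=s10 s0-0->s1 s0-1->s2 s1-0->s3 s1-1->s4 s2-0->s5 s2-1->s2 s3-0->s0 s3-1->s6 s4-0->s7 s4-1->s4 s5-0->s8 s5-1->s4 s6-0->s9 s6-1->s6 s7-0->s10 s7-1->s6 s8-0->s10 s8-1->s8 s9-0->s11 s9-1->s2 s10-0->s11 s10-1->s10 s11-0->s8 s11-1->s11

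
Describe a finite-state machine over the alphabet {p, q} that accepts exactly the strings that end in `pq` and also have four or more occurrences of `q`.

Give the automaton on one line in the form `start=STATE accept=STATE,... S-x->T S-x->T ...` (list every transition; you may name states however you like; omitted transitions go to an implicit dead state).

start=s0 accept=s12,s15 s0-p->s1 s0-q->s2 s1-p->s1 s1-q->s3 s2-p->s4 s2-q->s5 s3-p->s4 s3-q->s5 s4-p->s4 s4-q->s6 s5-p->s7 s5-q->s8 s6-p->s7 s6-q->s8 s7-p->s7 s7-q->s9 s8-p->s10 s8-q->s11 s9-p->s10 s9-q->s11 s10-p->s10 s10-q->s12 s11-p->s13 s11-q->s14 s12-p->s13 s12-q->s14 s13-p->s13 s13-q->s15 s14-p->s16 s14-q->s14 s15-p->s16 s15-q->s14 s16-p->s16 s16-q->s15

Handle the two conditions separately and then intersect. One (3 states) tracks how much of the suffix `pq` has currently been matched; the other (6 states) tracks the count of `q`s, saturating at 5. Each combined state is a pair, one component from each; accept when both components accept.
17 states suffice.
          p    q  
>  s0     s1   s2 
   s1     s1   s3 
   s2     s4   s5 
   s3     s4   s5 
   s4     s4   s6 
   s5     s7   s8 
   s6     s7   s8 
   s7     s7   s9 
   s8    s10  s11 
   s9    s10  s11 
   s10   s10  s12 
   s11   s13  s14 
 * s12   s13  s14 
   s13   s13  s15 
   s14   s16  s14 
 * s15   s16  s14 
   s16   s16  s15 
(> = start, * = accepting)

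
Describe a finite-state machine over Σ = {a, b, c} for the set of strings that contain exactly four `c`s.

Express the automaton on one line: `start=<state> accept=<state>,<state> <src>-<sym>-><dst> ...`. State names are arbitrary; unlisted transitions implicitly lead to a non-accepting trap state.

start=S0 accept=S4 S0-a->S0 S0-b->S0 S0-c->S1 S1-a->S1 S1-b->S1 S1-c->S2 S2-a->S2 S2-b->S2 S2-c->S3 S3-a->S3 S3-b->S3 S3-c->S4 S4-a->S4 S4-b->S4 S4-c->S5 S5-a->S5 S5-b->S5 S5-c->S5

Only the number of `c`s matters, and only up to 5. Make a chain S0 → S1 → S2 → S3 → S4 → S5 advanced by each `c` (with S5 absorbing); every other symbol self-loops. The accepting set is {S4}.
With 6 states:
        a   b   c  
>  S0   S0  S0  S1 
   S1   S1  S1  S2 
   S2   S2  S2  S3 
   S3   S3  S3  S4 
 * S4   S4  S4  S5 
   S5   S5  S5  S5 
(> = start, * = accepting)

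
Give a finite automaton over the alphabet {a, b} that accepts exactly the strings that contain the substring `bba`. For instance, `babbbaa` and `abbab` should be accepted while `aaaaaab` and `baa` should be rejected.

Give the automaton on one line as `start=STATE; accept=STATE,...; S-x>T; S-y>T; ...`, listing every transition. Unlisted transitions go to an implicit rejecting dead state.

States S0..S2 record the length of the longest prefix of `bba` that matches the current input suffix. Reaching S3 means `bba` has been seen, and we stay there forever. Accept from S3.
        a   b  
>  S0   S0  S1 
   S1   S0  S2 
   S2   S3  S2 
 * S3   S3  S3 
(> = start, * = accepting)

start=S0; accept=S3; S0-a>S0; S0-b>S1; S1-a>S0; S1-b>S2; S2-a>S3; S2-b>S2; S3-a>S3; S3-b>S3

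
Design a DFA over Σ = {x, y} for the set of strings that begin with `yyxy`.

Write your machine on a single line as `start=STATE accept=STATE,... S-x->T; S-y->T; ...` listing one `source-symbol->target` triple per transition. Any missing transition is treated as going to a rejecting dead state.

start=S0; accept=S4; S0-x->S5; S0-y->S1; S1-x->S5; S1-y->S2; S2-x->S3; S2-y->S5; S3-x->S5; S3-y->S4; S4-x->S4; S4-y->S4; S5-x->S5; S5-y->S5

Walk along `yyxy` while the input agrees: from S0 take `y` to S1, and so on. Any deviation drops to the rejecting sink S5. Once S4 is reached the prefix is confirmed and every continuation is accepted.
        x   y  
>  S0   S5  S1 
   S1   S5  S2 
   S2   S3  S5 
   S3   S5  S4 
 * S4   S4  S4 
   S5   S5  S5 
(> = start, * = accepting)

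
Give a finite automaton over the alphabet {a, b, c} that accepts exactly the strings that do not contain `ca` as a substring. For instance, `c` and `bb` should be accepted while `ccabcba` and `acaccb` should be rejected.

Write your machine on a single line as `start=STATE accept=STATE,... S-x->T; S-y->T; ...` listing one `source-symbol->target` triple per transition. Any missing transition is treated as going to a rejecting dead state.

start=q0; accept=q0,q1; q0-a->q0; q0-b->q0; q0-c->q1; q1-a->q2; q1-b->q0; q1-c->q1; q2-a->q2; q2-b->q2; q2-c->q2

Track partial matches of the forbidden pattern `ca`. State q2 is a dead state reached once `ca` has occurred; every other state accepts. q0 means no part of `ca` is currently matched.
With 3 states:
        a   b   c  
>* q0   q0  q0  q1 
 * q1   q2  q0  q1 
   q2   q2  q2  q2 
(> = start, * = accepting)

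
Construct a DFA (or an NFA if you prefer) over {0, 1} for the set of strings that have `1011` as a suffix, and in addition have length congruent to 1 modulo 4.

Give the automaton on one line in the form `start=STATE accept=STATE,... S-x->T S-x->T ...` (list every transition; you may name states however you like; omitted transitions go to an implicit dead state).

start=S0 accept=S7 S0-0->S1 S0-1->S1 S1-0->S2 S1-1->S3 S2-0->S4 S2-1->S4 S3-0->S5 S3-1->S4 S4-0->S0 S4-1->S0 S5-0->S0 S5-1->S6 S6-0->S1 S6-1->S7 S7-0->S2 S7-1->S3

Handle the two conditions separately and then intersect. The first has 5 states tracking how much of the suffix `1011` has currently been matched; the second has 4 states tracking the input length modulo 4. A product state is a pair (one from each), accepting exactly when both do. Minimizing collapses redundant product states.
An 8-state machine:
        0   1  
>  S0   S1  S1 
   S1   S2  S3 
   S2   S4  S4 
   S3   S5  S4 
   S4   S0  S0 
   S5   S0  S6 
   S6   S1  S7 
 * S7   S2  S3 
(> = start, * = accepting)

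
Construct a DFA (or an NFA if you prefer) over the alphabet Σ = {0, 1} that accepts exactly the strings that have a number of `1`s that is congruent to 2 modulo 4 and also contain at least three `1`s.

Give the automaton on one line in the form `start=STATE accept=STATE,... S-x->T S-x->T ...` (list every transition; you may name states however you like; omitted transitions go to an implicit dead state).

Handle the two conditions separately and then intersect. One (4 states) tracks the count of `1`s modulo 4; the other (5 states) tracks the count of `1`s, saturating at 4. Each combined state is a pair, one component from each; accept when both components accept. After merging equivalent states the machine shrinks.
       0  1 
>  A   A  B 
   B   B  C 
   C   C  D 
   D   D  E 
   E   E  F 
   F   F  G 
 * G   G  D 
(> = start, * = accepting)

start=A accept=G A-0->A A-1->B B-0->B B-1->C C-0->C C-1->D D-0->D D-1->E E-0->E E-1->F F-0->F F-1->G G-0->G G-1->D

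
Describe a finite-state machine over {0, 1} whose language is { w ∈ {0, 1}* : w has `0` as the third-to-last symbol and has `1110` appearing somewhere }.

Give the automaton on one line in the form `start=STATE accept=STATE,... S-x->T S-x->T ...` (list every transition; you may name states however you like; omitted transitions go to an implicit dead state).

start=S0 accept=S7,S8,S9,S10 S0-0->S0 S0-1->S1 S1-0->S0 S1-1->S2 S2-0->S0 S2-1->S3 S3-0->S4 S3-1->S3 S4-0->S5 S4-1->S6 S5-0->S7 S5-1->S8 S6-0->S9 S6-1->S10 S7-0->S7 S7-1->S8 S8-0->S9 S8-1->S10 S9-0->S5 S9-1->S6 S10-0->S4 S10-1->S3

Build one automaton per condition and run them in lockstep. One (15 states) tracks the last 3 symbols read; the other (5 states) tracks whether and how much of `1110` has been seen. Each combined state is a pair, one component from each; accept when both components accept. Minimizing collapses redundant product states.
With 11 states:
          0    1  
>  S0     S0   S1 
   S1     S0   S2 
   S2     S0   S3 
   S3     S4   S3 
   S4     S5   S6 
   S5     S7   S8 
   S6     S9  S10 
 * S7     S7   S8 
 * S8     S9  S10 
 * S9     S5   S6 
 * S10    S4   S3 
(> = start, * = accepting)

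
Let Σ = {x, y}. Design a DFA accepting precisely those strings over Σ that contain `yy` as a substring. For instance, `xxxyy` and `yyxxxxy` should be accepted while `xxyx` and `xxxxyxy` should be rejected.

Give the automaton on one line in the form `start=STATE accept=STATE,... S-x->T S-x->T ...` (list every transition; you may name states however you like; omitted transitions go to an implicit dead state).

start=q0 accept=q2 q0-x->q0 q0-y->q1 q1-x->q0 q1-y->q2 q2-x->q2 q2-y->q2

Track how much of `yy` has been matched so far: state q0 is no progress, q2 is the absorbing accept state reached once `yy` has occurred. Intermediate states record partial matches; on a mismatch, fall back to the longest reusable overlap.
3 states suffice.
        x   y  
>  q0   q0  q1 
   q1   q0  q2 
 * q2   q2  q2 
(> = start, * = accepting)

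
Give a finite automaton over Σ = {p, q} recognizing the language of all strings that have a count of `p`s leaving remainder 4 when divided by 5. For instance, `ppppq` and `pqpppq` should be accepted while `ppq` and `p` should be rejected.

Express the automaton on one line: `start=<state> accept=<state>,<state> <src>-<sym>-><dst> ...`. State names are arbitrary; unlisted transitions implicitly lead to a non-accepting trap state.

The only thing that matters is how many `p`s have appeared, reduced mod 5. Use one state per residue: A for 0, …, E for 4. Reading `p` moves to the next residue; anything else stays put. E is accepting.
With 5 states:
       p  q 
>  A   B  A 
   B   C  B 
   C   D  C 
   D   E  D 
 * E   A  E 
(> = start, * = accepting)

start=A accept=E A-p->B A-q->A B-p->C B-q->B C-p->D C-q->C D-p->E D-q->D E-p->A E-q->E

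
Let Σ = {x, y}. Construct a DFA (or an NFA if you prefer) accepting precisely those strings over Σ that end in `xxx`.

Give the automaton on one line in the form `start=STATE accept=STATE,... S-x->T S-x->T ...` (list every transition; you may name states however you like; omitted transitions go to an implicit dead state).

start=q0 accept=q3 q0-x->q1 q0-y->q0 q1-x->q2 q1-y->q0 q2-x->q3 q2-y->q0 q3-x->q3 q3-y->q0

Let each state record the length of the longest suffix of the input read so far that is also a prefix of `xxx`. q1 means the last symbol is `x`; q2 means the last 2 symbols are `xx`; q3 means the last 3 symbols are `xxx`. Accept only at q3, where the string currently ends in `xxx`.
A 4-state machine:
        x   y  
>  q0   q1  q0 
   q1   q2  q0 
   q2   q3  q0 
 * q3   q3  q0 
(> = start, * = accepting)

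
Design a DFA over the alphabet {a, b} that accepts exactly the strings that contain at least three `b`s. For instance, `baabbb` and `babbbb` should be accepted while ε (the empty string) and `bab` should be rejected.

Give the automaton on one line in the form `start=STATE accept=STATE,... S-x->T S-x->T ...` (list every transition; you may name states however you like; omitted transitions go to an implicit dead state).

start=S0 accept=S3,S4 S0-a->S0 S0-b->S1 S1-a->S1 S1-b->S2 S2-a->S2 S2-b->S3 S3-a->S3 S3-b->S4 S4-a->S4 S4-b->S4

Count `b`s, saturating at 4: states S0 through S3 mean 0 through 3 `b`s seen; S4 means more than 3. Each `b` increments (capped at S4); other symbols loop. Accept from {S3, S4}.
5 states suffice.
        a   b  
>  S0   S0  S1 
   S1   S1  S2 
   S2   S2  S3 
 * S3   S3  S4 
 * S4   S4  S4 
(> = start, * = accepting)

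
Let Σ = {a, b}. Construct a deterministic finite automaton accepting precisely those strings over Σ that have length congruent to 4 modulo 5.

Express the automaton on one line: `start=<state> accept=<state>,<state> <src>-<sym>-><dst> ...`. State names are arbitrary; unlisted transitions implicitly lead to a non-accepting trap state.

Only the length mod 5 matters, so use a 5-cycle: from any state, every input symbol moves to the next state, wrapping s4 back to s0. Mark s4 accepting.
5 states suffice.
        a   b  
>  s0   s1  s1 
   s1   s2  s2 
   s2   s3  s3 
   s3   s4  s4 
 * s4   s0  s0 
(> = start, * = accepting)

start=s0 accept=s4 s0-a->s1 s0-b->s1 s1-a->s2 s1-b->s2 s2-a->s3 s2-b->s3 s3-a->s4 s3-b->s4 s4-a->s0 s4-b->s0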